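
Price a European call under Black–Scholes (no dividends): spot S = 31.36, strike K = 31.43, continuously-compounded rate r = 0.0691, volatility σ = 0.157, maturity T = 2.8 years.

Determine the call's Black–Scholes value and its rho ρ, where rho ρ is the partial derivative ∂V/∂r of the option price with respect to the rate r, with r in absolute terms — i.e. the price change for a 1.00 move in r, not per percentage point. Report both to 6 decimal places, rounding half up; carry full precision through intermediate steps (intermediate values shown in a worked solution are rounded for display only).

price = 6.473934
ρ = 52.551771

σ√T = 0.157·√2.8 = 0.262711
d₁ = (ln(S/K) + (r+σ²/2)T) / (σ√T) = (ln(31.36/31.43) + (0.0691+0.157²/2)·2.8) / 0.262711 = (-0.002230 + 0.227989) / 0.262711 = 0.859343
d₂ = d₁ − σ√T = 0.859343 − 0.262711 = 0.596631
e^{−rT} = e^{−0.0691·2.8} = 0.824086
N(d₁) = 0.804924,  N(d₂) = 0.724623
Call price V = S·N(d₁) − K·e^{−rT}·N(d₂) = 25.242423 − 18.768489 = 6.473934
ρ = K·T·e^{−rT}·N(d₂) = 52.551771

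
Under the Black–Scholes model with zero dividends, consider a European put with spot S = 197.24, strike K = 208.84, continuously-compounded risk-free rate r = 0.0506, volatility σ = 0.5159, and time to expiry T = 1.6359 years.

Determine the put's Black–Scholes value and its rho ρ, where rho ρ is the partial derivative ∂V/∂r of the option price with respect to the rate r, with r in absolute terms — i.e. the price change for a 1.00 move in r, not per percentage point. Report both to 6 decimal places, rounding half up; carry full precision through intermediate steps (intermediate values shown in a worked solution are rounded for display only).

price = 47.890922
ρ = -193.262293

σ√T = 0.5159·√1.6359 = 0.659848
d₁ = (ln(S/K) + (r+σ²/2)T) / (σ√T) = (ln(197.24/208.84) + (0.0506+0.5159²/2)·1.6359) / 0.659848 = (-0.057147 + 0.300476) / 0.659848 = 0.368765
d₂ = d₁ − σ√T = 0.368765 − 0.659848 = -0.291083
e^{−rT} = e^{−0.0506·1.6359} = 0.920557
N(−d₁) = 0.356151,  N(−d₂) = 0.614506
Put price V = K·e^{−rT}·N(−d₂) − S·N(−d₁) = 118.138207 − 70.247285 = 47.890922
ρ = −K·T·e^{−rT}·N(−d₂) = -193.262293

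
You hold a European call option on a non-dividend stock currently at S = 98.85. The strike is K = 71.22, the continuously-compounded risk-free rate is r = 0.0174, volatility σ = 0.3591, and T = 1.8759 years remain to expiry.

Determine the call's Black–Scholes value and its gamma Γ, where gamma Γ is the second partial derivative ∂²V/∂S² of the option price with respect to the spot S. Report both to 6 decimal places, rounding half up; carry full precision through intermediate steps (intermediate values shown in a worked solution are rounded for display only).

price = 35.307380
Γ = 0.005082

σ√T = 0.3591·√1.8759 = 0.491836
d₁ = (ln(S/K) + (r+σ²/2)T) / (σ√T) = (ln(98.85/71.22) + (0.0174+0.3591²/2)·1.8759) / 0.491836 = (0.327830 + 0.153592) / 0.491836 = 0.978826
d₂ = d₁ − σ√T = 0.978826 − 0.491836 = 0.486990
e^{−rT} = e^{−0.0174·1.8759} = 0.967886
N(d₁) = 0.836167,  N(d₂) = 0.686867
Call price V = S·N(d₁) − K·e^{−rT}·N(d₂) = 82.655111 − 47.347732 = 35.307380
φ(d₁) = (1/√(2π))·e^{−d₁²/2} = 0.247093
Γ = φ(d₁) / (S·σ·√T) = 0.005082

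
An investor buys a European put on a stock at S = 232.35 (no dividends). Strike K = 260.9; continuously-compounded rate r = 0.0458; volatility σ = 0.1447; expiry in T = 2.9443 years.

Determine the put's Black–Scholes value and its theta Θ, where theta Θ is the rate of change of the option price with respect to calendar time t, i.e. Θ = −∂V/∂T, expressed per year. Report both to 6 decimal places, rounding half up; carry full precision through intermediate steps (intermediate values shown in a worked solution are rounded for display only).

price = 20.624917
Θ = 1.589289

σ√T = 0.1447·√2.9443 = 0.248290
d₁ = (ln(S/K) + (r+σ²/2)T) / (σ√T) = (ln(232.35/260.9) + (0.0458+0.1447²/2)·2.9443) / 0.248290 = (-0.115892 + 0.165673) / 0.248290 = 0.200494
d₂ = d₁ − σ√T = 0.200494 − 0.248290 = -0.047797
e^{−rT} = e^{−0.0458·2.9443} = 0.873848
N(−d₁) = 0.420547,  N(−d₂) = 0.519061
Put price V = K·e^{−rT}·N(−d₂) − S·N(−d₁) = 118.339071 − 97.714154 = 20.624917
φ(d₁) = (1/√(2π))·e^{−d₁²/2} = 0.391004
Θ = −S·φ(d₁)·σ/(2√T) + r·K·e^{−rT}·N(−d₂) = −3.830641 + 5.419929 = 1.589289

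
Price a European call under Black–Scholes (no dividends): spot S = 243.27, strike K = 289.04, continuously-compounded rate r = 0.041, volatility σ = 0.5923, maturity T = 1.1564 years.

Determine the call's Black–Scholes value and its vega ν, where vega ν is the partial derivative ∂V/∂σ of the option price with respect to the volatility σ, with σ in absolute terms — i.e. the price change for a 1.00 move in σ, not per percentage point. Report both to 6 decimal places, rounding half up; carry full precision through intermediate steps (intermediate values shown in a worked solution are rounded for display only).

price = 49.839809
ν = 103.587556

σ√T = 0.5923·√1.1564 = 0.636936
d₁ = (ln(S/K) + (r+σ²/2)T) / (σ√T) = (ln(243.27/289.04) + (0.041+0.5923²/2)·1.1564) / 0.636936 = (-0.172393 + 0.250256) / 0.636936 = 0.122246
d₂ = d₁ − σ√T = 0.122246 − 0.636936 = -0.514690
e^{−rT} = e^{−0.041·1.1564} = 0.953694
N(d₁) = 0.548648,  N(d₂) = 0.303385
Call price V = S·N(d₁) − K·e^{−rT}·N(d₂) = 133.469589 − 83.629780 = 49.839809
φ(d₁) = (1/√(2π))·e^{−d₁²/2} = 0.395972
ν = S·φ(d₁)·√T = 103.587556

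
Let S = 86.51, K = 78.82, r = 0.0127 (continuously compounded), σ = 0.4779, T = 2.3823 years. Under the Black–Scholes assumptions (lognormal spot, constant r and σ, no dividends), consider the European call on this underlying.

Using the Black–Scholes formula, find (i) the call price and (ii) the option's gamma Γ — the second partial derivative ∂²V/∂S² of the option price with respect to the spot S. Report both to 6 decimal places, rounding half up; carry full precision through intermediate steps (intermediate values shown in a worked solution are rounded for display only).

price = 28.778969
Γ = 0.005415

σ√T = 0.4779·√2.3823 = 0.737624
d₁ = (ln(S/K) + (r+σ²/2)T) / (σ√T) = (ln(86.51/78.82) + (0.0127+0.4779²/2)·2.3823) / 0.737624 = (0.093093 + 0.302300) / 0.737624 = 0.536036
d₂ = d₁ − σ√T = 0.536036 − 0.737624 = -0.201588
e^{−rT} = e^{−0.0127·2.3823} = 0.970198
N(d₁) = 0.704033,  N(d₂) = 0.420119
Call price V = S·N(d₁) − K·e^{−rT}·N(d₂) = 60.905913 − 32.126944 = 28.778969
φ(d₁) = (1/√(2π))·e^{−d₁²/2} = 0.345554
Γ = φ(d₁) / (S·σ·√T) = 0.005415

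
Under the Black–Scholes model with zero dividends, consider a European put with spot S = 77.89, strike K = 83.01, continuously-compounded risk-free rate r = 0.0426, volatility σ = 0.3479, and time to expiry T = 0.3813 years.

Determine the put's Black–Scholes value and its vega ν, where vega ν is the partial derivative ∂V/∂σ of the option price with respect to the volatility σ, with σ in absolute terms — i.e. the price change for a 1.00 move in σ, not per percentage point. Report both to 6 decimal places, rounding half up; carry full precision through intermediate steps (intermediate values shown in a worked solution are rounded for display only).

price = 8.880575
ν = 19.064987

σ√T = 0.3479·√0.3813 = 0.214826
d₁ = (ln(S/K) + (r+σ²/2)T) / (σ√T) = (ln(77.89/83.01) + (0.0426+0.3479²/2)·0.3813) / 0.214826 = (-0.063664 + 0.039319) / 0.214826 = -0.113324
d₂ = d₁ − σ√T = -0.113324 − 0.214826 = -0.328150
e^{−rT} = e^{−0.0426·0.3813} = 0.983888
N(−d₁) = 0.545113,  N(−d₂) = 0.628601
Put price V = K·e^{−rT}·N(−d₂) − S·N(−d₁) = 51.339427 − 42.458852 = 8.880575
φ(d₁) = (1/√(2π))·e^{−d₁²/2} = 0.396389
ν = S·φ(d₁)·√T = 19.064987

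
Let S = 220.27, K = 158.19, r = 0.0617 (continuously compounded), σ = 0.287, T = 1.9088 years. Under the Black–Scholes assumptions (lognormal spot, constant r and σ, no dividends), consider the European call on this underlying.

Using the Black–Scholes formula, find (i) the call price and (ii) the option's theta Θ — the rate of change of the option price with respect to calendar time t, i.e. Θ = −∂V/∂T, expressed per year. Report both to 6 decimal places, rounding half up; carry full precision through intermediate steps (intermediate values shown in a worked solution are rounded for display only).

price = 84.091177
Θ = -10.923633

σ√T = 0.287·√1.9088 = 0.396517
d₁ = (ln(S/K) + (r+σ²/2)T) / (σ√T) = (ln(220.27/158.19) + (0.0617+0.287²/2)·1.9088) / 0.396517 = (0.331057 + 0.196386) / 0.396517 = 1.330190
d₂ = d₁ − σ√T = 1.330190 − 0.396517 = 0.933672
e^{−rT} = e^{−0.0617·1.9088} = 0.888898
N(d₁) = 0.908272,  N(d₂) = 0.824764
Call price V = S·N(d₁) − K·e^{−rT}·N(d₂) = 200.065095 − 115.973918 = 84.091177
φ(d₁) = (1/√(2π))·e^{−d₁²/2} = 0.164698
Θ = −S·φ(d₁)·σ/(2√T) − r·K·e^{−rT}·N(d₂) = −3.768043 − 7.155591 = -10.923633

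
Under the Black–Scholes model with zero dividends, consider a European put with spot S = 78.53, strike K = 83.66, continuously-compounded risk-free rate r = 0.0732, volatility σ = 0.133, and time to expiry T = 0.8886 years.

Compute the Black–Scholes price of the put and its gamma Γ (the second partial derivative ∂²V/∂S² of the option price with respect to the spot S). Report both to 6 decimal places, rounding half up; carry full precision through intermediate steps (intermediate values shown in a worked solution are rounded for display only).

σ√T = 0.133·√0.8886 = 0.125373
d₁ = (ln(S/K) + (r+σ²/2)T) / (σ√T) = (ln(78.53/83.66) + (0.0732+0.133²/2)·0.8886) / 0.125373 = (-0.063280 + 0.072905) / 0.125373 = 0.076767
d₂ = d₁ − σ√T = 0.076767 − 0.125373 = -0.048606
e^{−rT} = e^{−0.0732·0.8886} = 0.937025
N(−d₁) = 0.469405,  N(−d₂) = 0.519384
Put price V = K·e^{−rT}·N(−d₂) − S·N(−d₁) = 40.715253 − 36.862340 = 3.852913
φ(d₁) = (1/√(2π))·e^{−d₁²/2} = 0.397769
Γ = φ(d₁) / (S·σ·√T) = 0.040401

price = 3.852913
Γ = 0.040401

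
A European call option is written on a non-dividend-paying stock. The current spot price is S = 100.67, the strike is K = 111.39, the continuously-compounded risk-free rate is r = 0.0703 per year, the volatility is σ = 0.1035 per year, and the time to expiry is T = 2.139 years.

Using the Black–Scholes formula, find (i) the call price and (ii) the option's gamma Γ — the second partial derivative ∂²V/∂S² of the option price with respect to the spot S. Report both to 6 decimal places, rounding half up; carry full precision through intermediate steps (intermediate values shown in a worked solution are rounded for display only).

price = 8.652967
Γ = 0.024161

σ√T = 0.1035·√2.139 = 0.151372
d₁ = (ln(S/K) + (r+σ²/2)T) / (σ√T) = (ln(100.67/111.39) + (0.0703+0.1035²/2)·2.139) / 0.151372 = (-0.101190 + 0.161828) / 0.151372 = 0.400594
d₂ = d₁ − σ√T = 0.400594 − 0.151372 = 0.249222
e^{−rT} = e^{−0.0703·2.139} = 0.860388
N(d₁) = 0.655640,  N(d₂) = 0.598405
Call price V = S·N(d₁) − K·e^{−rT}·N(d₂) = 66.003324 − 57.350357 = 8.652967
φ(d₁) = (1/√(2π))·e^{−d₁²/2} = 0.368183
Γ = φ(d₁) / (S·σ·√T) = 0.024161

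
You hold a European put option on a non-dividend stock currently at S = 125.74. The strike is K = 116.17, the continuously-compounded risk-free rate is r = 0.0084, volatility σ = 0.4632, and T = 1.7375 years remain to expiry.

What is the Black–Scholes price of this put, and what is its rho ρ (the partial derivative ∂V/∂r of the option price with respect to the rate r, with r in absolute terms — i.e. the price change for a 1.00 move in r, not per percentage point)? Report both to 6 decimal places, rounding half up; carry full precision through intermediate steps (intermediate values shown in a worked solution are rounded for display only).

σ√T = 0.4632·√1.7375 = 0.610564
d₁ = (ln(S/K) + (r+σ²/2)T) / (σ√T) = (ln(125.74/116.17) + (0.0084+0.4632²/2)·1.7375) / 0.610564 = (0.079162 + 0.200989) / 0.610564 = 0.458839
d₂ = d₁ − σ√T = 0.458839 − 0.610564 = -0.151724
e^{−rT} = e^{−0.0084·1.7375} = 0.985511
N(−d₁) = 0.323175,  N(−d₂) = 0.560298
Put price V = K·e^{−rT}·N(−d₂) − S·N(−d₁) = 64.146710 − 40.635995 = 23.510715
ρ = −K·T·e^{−rT}·N(−d₂) = -111.454908

price = 23.510715
ρ = -111.454908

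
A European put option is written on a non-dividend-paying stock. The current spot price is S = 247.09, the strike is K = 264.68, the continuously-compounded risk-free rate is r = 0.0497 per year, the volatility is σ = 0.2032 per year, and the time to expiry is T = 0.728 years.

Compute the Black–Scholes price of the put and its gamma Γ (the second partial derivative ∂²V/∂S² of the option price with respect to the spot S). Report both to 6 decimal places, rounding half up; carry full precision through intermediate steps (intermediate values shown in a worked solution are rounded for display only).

σ√T = 0.2032·√0.728 = 0.173376
d₁ = (ln(S/K) + (r+σ²/2)T) / (σ√T) = (ln(247.09/264.68) + (0.0497+0.2032²/2)·0.728) / 0.173376 = (-0.068769 + 0.051211) / 0.173376 = -0.101269
d₂ = d₁ − σ√T = -0.101269 − 0.173376 = -0.274645
e^{−rT} = e^{−0.0497·0.728} = 0.964465
N(−d₁) = 0.540332,  N(−d₂) = 0.608206
Put price V = K·e^{−rT}·N(−d₂) − S·N(−d₁) = 155.259468 − 133.510536 = 21.748932
φ(d₁) = (1/√(2π))·e^{−d₁²/2} = 0.396902
Γ = φ(d₁) / (S·σ·√T) = 0.009265

price = 21.748932
Γ = 0.009265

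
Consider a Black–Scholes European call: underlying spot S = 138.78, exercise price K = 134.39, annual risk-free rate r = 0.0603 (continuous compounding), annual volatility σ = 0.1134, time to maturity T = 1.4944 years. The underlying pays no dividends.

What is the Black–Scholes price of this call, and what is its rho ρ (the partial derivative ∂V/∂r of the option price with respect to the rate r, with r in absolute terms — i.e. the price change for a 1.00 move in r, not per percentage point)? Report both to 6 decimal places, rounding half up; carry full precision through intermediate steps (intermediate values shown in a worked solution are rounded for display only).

σ√T = 0.1134·√1.4944 = 0.138627
d₁ = (ln(S/K) + (r+σ²/2)T) / (σ√T) = (ln(138.78/134.39) + (0.0603+0.1134²/2)·1.4944) / 0.138627 = (0.032144 + 0.099721) / 0.138627 = 0.951224
d₂ = d₁ − σ√T = 0.951224 − 0.138627 = 0.812597
e^{−rT} = e^{−0.0603·1.4944} = 0.913829
N(d₁) = 0.829255,  N(d₂) = 0.791776
Call price V = S·N(d₁) − K·e^{−rT}·N(d₂) = 115.083958 − 97.237490 = 17.846468
ρ = K·T·e^{−rT}·N(d₂) = 145.311705

price = 17.846468
ρ = 145.311705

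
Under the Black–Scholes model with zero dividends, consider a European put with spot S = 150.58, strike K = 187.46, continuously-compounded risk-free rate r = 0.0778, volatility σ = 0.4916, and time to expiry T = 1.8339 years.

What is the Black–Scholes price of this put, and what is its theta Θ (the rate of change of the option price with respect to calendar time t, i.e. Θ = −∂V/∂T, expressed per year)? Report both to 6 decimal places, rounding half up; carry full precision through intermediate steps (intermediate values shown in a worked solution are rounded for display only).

σ√T = 0.4916·√1.8339 = 0.665732
d₁ = (ln(S/K) + (r+σ²/2)T) / (σ√T) = (ln(150.58/187.46) + (0.0778+0.4916²/2)·1.8339) / 0.665732 = (-0.219071 + 0.364277) / 0.665732 = 0.218115
d₂ = d₁ − σ√T = 0.218115 − 0.665732 = -0.447617
e^{−rT} = e^{−0.0778·1.8339} = 0.867034
N(−d₁) = 0.413670,  N(−d₂) = 0.672785
Put price V = K·e^{−rT}·N(−d₂) − S·N(−d₁) = 109.350582 − 62.290389 = 47.060193
φ(d₁) = (1/√(2π))·e^{−d₁²/2} = 0.389565
Θ = −S·φ(d₁)·σ/(2√T) + r·K·e^{−rT}·N(−d₂) = −10.647332 + 8.507475 = -2.139857

price = 47.060193
Θ = -2.139857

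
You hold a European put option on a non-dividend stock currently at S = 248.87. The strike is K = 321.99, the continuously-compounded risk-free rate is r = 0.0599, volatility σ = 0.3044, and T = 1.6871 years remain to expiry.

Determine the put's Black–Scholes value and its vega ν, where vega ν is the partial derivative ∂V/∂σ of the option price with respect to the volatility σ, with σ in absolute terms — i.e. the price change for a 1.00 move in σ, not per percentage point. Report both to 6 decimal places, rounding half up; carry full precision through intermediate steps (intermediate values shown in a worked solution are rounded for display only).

σ√T = 0.3044·√1.6871 = 0.395380
d₁ = (ln(S/K) + (r+σ²/2)T) / (σ√T) = (ln(248.87/321.99) + (0.0599+0.3044²/2)·1.6871) / 0.395380 = (-0.257590 + 0.179220) / 0.395380 = -0.198214
d₂ = d₁ − σ√T = -0.198214 − 0.395380 = -0.593594
e^{−rT} = e^{−0.0599·1.6871} = 0.903881
N(−d₁) = 0.578561,  N(−d₂) = 0.723608
Put price V = K·e^{−rT}·N(−d₂) − S·N(−d₁) = 210.599425 − 143.986474 = 66.612951
φ(d₁) = (1/√(2π))·e^{−d₁²/2} = 0.391182
ν = S·φ(d₁)·√T = 126.450810

price = 66.612951
ν = 126.450810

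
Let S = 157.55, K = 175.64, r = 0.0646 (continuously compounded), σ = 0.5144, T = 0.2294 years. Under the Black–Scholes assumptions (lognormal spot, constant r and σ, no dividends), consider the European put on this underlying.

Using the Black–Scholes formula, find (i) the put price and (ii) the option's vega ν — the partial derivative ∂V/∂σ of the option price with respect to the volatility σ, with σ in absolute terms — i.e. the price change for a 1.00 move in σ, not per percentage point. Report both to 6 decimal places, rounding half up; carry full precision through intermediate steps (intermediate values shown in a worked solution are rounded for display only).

price = 25.115217
ν = 29.119884

σ√T = 0.5144·√0.2294 = 0.246376
d₁ = (ln(S/K) + (r+σ²/2)T) / (σ√T) = (ln(157.55/175.64) + (0.0646+0.5144²/2)·0.2294) / 0.246376 = (-0.108694 + 0.045170) / 0.246376 = -0.257833
d₂ = d₁ − σ√T = -0.257833 − 0.246376 = -0.504209
e^{−rT} = e^{−0.0646·0.2294} = 0.985290
N(−d₁) = 0.601732,  N(−d₂) = 0.692943
Put price V = K·e^{−rT}·N(−d₂) − S·N(−d₁) = 119.918138 − 94.802922 = 25.115217
φ(d₁) = (1/√(2π))·e^{−d₁²/2} = 0.385900
ν = S·φ(d₁)·√T = 29.119884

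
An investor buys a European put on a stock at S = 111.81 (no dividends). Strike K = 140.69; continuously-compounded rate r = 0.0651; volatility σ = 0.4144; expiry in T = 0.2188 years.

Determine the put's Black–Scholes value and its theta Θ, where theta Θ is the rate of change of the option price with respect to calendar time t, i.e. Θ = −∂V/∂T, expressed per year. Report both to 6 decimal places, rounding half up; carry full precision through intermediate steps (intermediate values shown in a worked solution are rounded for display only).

price = 28.503341
Θ = -3.800125

σ√T = 0.4144·√0.2188 = 0.193840
d₁ = (ln(S/K) + (r+σ²/2)T) / (σ√T) = (ln(111.81/140.69) + (0.0651+0.4144²/2)·0.2188) / 0.193840 = (-0.229758 + 0.033031) / 0.193840 = -1.014894
d₂ = d₁ − σ√T = -1.014894 − 0.193840 = -1.208734
e^{−rT} = e^{−0.0651·0.2188} = 0.985857
N(−d₁) = 0.844922,  N(−d₂) = 0.886617
Put price V = K·e^{−rT}·N(−d₂) − S·N(−d₁) = 122.974047 − 94.470706 = 28.503341
φ(d₁) = (1/√(2π))·e^{−d₁²/2} = 0.238367
Θ = −S·φ(d₁)·σ/(2√T) + r·K·e^{−rT}·N(−d₂) = −11.805736 + 8.005610 = -3.800125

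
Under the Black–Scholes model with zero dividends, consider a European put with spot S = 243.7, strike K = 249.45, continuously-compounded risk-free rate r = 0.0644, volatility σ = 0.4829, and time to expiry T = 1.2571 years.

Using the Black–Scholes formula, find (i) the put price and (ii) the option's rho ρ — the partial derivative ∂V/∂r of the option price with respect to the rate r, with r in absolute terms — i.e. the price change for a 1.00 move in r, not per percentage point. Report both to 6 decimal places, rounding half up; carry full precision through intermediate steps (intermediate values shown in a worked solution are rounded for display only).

price = 44.001431
ρ = -163.465116

σ√T = 0.4829·√1.2571 = 0.541430
d₁ = (ln(S/K) + (r+σ²/2)T) / (σ√T) = (ln(243.7/249.45) + (0.0644+0.4829²/2)·1.2571) / 0.541430 = (-0.023321 + 0.227530) / 0.541430 = 0.377168
d₂ = d₁ − σ√T = 0.377168 − 0.541430 = -0.164262
e^{−rT} = e^{−0.0644·1.2571} = 0.922233
N(−d₁) = 0.353025,  N(−d₂) = 0.565238
Put price V = K·e^{−rT}·N(−d₂) − S·N(−d₁) = 130.033502 − 86.032072 = 44.001431
ρ = −K·T·e^{−rT}·N(−d₂) = -163.465116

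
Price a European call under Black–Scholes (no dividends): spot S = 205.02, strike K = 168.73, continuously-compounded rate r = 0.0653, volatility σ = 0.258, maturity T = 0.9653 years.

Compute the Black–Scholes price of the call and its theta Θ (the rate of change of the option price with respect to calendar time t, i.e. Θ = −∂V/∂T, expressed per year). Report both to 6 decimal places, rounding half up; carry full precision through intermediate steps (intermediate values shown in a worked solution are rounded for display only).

price = 50.261791
Θ = -13.996742

σ√T = 0.258·√0.9653 = 0.253484
d₁ = (ln(S/K) + (r+σ²/2)T) / (σ√T) = (ln(205.02/168.73) + (0.0653+0.258²/2)·0.9653) / 0.253484 = (0.194808 + 0.095161) / 0.253484 = 1.143933
d₂ = d₁ − σ√T = 1.143933 − 0.253484 = 0.890449
e^{−rT} = e^{−0.0653·0.9653} = 0.938911
N(d₁) = 0.873674,  N(d₂) = 0.813388
Call price V = S·N(d₁) − K·e^{−rT}·N(d₂) = 179.120706 − 128.858915 = 50.261791
φ(d₁) = (1/√(2π))·e^{−d₁²/2} = 0.207374
Θ = −S·φ(d₁)·σ/(2√T) − r·K·e^{−rT}·N(d₂) = −5.582255 − 8.414487 = -13.996742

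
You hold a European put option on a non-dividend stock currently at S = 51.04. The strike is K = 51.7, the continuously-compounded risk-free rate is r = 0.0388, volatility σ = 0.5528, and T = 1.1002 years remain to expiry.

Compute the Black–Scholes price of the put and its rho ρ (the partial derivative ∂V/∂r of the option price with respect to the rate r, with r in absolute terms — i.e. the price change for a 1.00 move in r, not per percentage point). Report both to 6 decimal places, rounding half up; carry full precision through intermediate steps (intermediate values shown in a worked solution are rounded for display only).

price = 10.736622
ρ = -32.387837

σ√T = 0.5528·√1.1002 = 0.579834
d₁ = (ln(S/K) + (r+σ²/2)T) / (σ√T) = (ln(51.04/51.7) + (0.0388+0.5528²/2)·1.1002) / 0.579834 = (-0.012848 + 0.210792) / 0.579834 = 0.341379
d₂ = d₁ − σ√T = 0.341379 − 0.579834 = -0.238455
e^{−rT} = e^{−0.0388·1.1002} = 0.958211
N(−d₁) = 0.366409,  N(−d₂) = 0.594236
Put price V = K·e^{−rT}·N(−d₂) − S·N(−d₁) = 29.438136 − 18.701514 = 10.736622
ρ = −K·T·e^{−rT}·N(−d₂) = -32.387837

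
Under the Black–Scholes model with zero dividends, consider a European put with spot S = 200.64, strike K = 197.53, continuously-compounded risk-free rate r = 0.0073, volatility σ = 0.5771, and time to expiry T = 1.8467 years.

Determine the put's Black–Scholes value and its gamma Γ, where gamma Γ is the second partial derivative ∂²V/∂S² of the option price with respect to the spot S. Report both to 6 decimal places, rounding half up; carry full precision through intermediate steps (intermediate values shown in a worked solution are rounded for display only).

price = 57.485551
Γ = 0.002312

σ√T = 0.5771·√1.8467 = 0.784240
d₁ = (ln(S/K) + (r+σ²/2)T) / (σ√T) = (ln(200.64/197.53) + (0.0073+0.5771²/2)·1.8467) / 0.784240 = (0.015622 + 0.320997) / 0.784240 = 0.429230
d₂ = d₁ − σ√T = 0.429230 − 0.784240 = -0.355011
e^{−rT} = e^{−0.0073·1.8467} = 0.986610
N(−d₁) = 0.333878,  N(−d₂) = 0.638709
Put price V = K·e^{−rT}·N(−d₂) − S·N(−d₁) = 124.474845 − 66.989294 = 57.485551
φ(d₁) = (1/√(2π))·e^{−d₁²/2} = 0.363834
Γ = φ(d₁) / (S·σ·√T) = 0.002312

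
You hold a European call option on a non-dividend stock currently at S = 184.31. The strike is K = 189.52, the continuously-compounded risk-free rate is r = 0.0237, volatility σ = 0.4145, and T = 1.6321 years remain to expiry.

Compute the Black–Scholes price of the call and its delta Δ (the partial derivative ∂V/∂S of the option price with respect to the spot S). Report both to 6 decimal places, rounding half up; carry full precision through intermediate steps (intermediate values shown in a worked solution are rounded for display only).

σ√T = 0.4145·√1.6321 = 0.529539
d₁ = (ln(S/K) + (r+σ²/2)T) / (σ√T) = (ln(184.31/189.52) + (0.0237+0.4145²/2)·1.6321) / 0.529539 = (-0.027875 + 0.178887) / 0.529539 = 0.285175
d₂ = d₁ − σ√T = 0.285175 − 0.529539 = -0.244364
e^{−rT} = e^{−0.0237·1.6321} = 0.962058
N(d₁) = 0.612245,  N(d₂) = 0.403474
Call price V = S·N(d₁) − K·e^{−rT}·N(d₂) = 112.842845 − 73.565150 = 39.277695
Δ = N(d₁) = 0.612245

price = 39.277695
Δ = 0.612245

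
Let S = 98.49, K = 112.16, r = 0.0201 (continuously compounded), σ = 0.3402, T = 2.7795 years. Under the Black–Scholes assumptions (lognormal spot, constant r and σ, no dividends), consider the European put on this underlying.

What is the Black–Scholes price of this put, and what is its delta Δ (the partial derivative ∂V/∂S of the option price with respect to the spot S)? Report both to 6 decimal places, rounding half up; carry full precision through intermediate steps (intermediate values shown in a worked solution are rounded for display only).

price = 26.813157
Δ = -0.439225

σ√T = 0.3402·√2.7795 = 0.567176
d₁ = (ln(S/K) + (r+σ²/2)T) / (σ√T) = (ln(98.49/112.16) + (0.0201+0.3402²/2)·2.7795) / 0.567176 = (-0.129971 + 0.216712) / 0.567176 = 0.152934
d₂ = d₁ − σ√T = 0.152934 − 0.567176 = -0.414241
e^{−rT} = e^{−0.0201·2.7795} = 0.945664
N(−d₁) = 0.439225,  N(−d₂) = 0.660651
Put price V = K·e^{−rT}·N(−d₂) − S·N(−d₁) = 70.072426 − 43.259269 = 26.813157
Δ = −N(−d₁) = -0.439225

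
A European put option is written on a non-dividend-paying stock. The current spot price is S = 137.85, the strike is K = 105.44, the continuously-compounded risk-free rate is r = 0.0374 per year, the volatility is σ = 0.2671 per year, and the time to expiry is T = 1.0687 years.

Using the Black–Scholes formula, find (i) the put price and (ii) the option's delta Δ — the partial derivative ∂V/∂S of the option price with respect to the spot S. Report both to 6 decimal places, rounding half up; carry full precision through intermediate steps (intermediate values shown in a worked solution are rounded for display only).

price = 2.158108
Δ = -0.105015

σ√T = 0.2671·√1.0687 = 0.276122
d₁ = (ln(S/K) + (r+σ²/2)T) / (σ√T) = (ln(137.85/105.44) + (0.0374+0.2671²/2)·1.0687) / 0.276122 = (0.268024 + 0.078091) / 0.276122 = 1.253484
d₂ = d₁ − σ√T = 1.253484 − 0.276122 = 0.977362
e^{−rT} = e^{−0.0374·1.0687} = 0.960819
N(−d₁) = 0.105015,  N(−d₂) = 0.164195
Put price V = K·e^{−rT}·N(−d₂) − S·N(−d₁) = 16.634388 − 14.476280 = 2.158108
Δ = −N(−d₁) = -0.105015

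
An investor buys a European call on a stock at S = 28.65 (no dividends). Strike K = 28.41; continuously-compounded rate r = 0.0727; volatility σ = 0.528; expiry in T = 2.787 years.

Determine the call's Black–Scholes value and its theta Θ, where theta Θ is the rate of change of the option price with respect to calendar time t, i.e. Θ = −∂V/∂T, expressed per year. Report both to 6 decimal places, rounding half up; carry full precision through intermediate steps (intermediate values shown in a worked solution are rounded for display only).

σ√T = 0.528·√2.787 = 0.881460
d₁ = (ln(S/K) + (r+σ²/2)T) / (σ√T) = (ln(28.65/28.41) + (0.0727+0.528²/2)·2.787) / 0.881460 = (0.008412 + 0.591100) / 0.881460 = 0.680136
d₂ = d₁ − σ√T = 0.680136 − 0.881460 = -0.201323
e^{−rT} = e^{−0.0727·2.787} = 0.816593
N(d₁) = 0.751791,  N(d₂) = 0.420223
Call price V = S·N(d₁) − K·e^{−rT}·N(d₂) = 21.538810 − 9.748918 = 11.789892
φ(d₁) = (1/√(2π))·e^{−d₁²/2} = 0.316564
Θ = −S·φ(d₁)·σ/(2√T) − r·K·e^{−rT}·N(d₂) = −1.434237 − 0.708746 = -2.142984

price = 11.789892
Θ = -2.142984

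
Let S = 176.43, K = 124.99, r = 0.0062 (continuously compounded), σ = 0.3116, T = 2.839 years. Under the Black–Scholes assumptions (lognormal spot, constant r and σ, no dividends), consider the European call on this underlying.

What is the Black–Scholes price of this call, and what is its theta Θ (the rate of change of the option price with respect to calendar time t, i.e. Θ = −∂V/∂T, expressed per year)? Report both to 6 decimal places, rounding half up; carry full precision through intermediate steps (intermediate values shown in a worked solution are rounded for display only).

σ√T = 0.3116·√2.839 = 0.525025
d₁ = (ln(S/K) + (r+σ²/2)T) / (σ√T) = (ln(176.43/124.99) + (0.0062+0.3116²/2)·2.839) / 0.525025 = (0.344690 + 0.155428) / 0.525025 = 0.952560
d₂ = d₁ − σ√T = 0.952560 − 0.525025 = 0.427535
e^{−rT} = e^{−0.0062·2.839} = 0.982552
N(d₁) = 0.829593,  N(d₂) = 0.665505
Call price V = S·N(d₁) − K·e^{−rT}·N(d₂) = 146.365176 − 81.730146 = 64.635030
φ(d₁) = (1/√(2π))·e^{−d₁²/2} = 0.253441
Θ = −S·φ(d₁)·σ/(2√T) − r·K·e^{−rT}·N(d₂) = −4.134607 − 0.506727 = -4.641334

price = 64.635030
Θ = -4.641334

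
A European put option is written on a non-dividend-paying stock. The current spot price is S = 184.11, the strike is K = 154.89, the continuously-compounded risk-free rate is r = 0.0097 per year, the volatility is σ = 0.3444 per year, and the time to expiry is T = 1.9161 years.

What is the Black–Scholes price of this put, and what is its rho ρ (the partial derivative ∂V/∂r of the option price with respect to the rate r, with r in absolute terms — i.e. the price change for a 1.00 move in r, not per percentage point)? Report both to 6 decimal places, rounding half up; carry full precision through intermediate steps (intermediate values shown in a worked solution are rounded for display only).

σ√T = 0.3444·√1.9161 = 0.476730
d₁ = (ln(S/K) + (r+σ²/2)T) / (σ√T) = (ln(184.11/154.89) + (0.0097+0.3444²/2)·1.9161) / 0.476730 = (0.172818 + 0.132222) / 0.476730 = 0.639859
d₂ = d₁ − σ√T = 0.639859 − 0.476730 = 0.163130
e^{−rT} = e^{−0.0097·1.9161} = 0.981585
N(−d₁) = 0.261132,  N(−d₂) = 0.435208
Put price V = K·e^{−rT}·N(−d₂) − S·N(−d₁) = 66.168081 − 48.077013 = 18.091068
ρ = −K·T·e^{−rT}·N(−d₂) = -126.784660

price = 18.091068
ρ = -126.784660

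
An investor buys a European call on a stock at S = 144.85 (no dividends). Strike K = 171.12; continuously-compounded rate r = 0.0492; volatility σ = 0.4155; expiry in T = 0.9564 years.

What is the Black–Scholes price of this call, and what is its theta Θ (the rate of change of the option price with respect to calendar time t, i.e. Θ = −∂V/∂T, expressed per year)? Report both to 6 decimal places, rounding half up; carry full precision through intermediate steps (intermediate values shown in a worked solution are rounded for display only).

σ√T = 0.4155·√0.9564 = 0.406341
d₁ = (ln(S/K) + (r+σ²/2)T) / (σ√T) = (ln(144.85/171.12) + (0.0492+0.4155²/2)·0.9564) / 0.406341 = (-0.166666 + 0.129611) / 0.406341 = -0.091192
d₂ = d₁ − σ√T = -0.091192 − 0.406341 = -0.497533
e^{−rT} = e^{−0.0492·0.9564} = 0.954035
N(d₁) = 0.463670,  N(d₂) = 0.309407
Call price V = S·N(d₁) − K·e^{−rT}·N(d₂) = 67.162626 − 50.512030 = 16.650595
φ(d₁) = (1/√(2π))·e^{−d₁²/2} = 0.397287
Θ = −S·φ(d₁)·σ/(2√T) − r·K·e^{−rT}·N(d₂) = −12.224864 − 2.485192 = -14.710056

price = 16.650595
Θ = -14.710056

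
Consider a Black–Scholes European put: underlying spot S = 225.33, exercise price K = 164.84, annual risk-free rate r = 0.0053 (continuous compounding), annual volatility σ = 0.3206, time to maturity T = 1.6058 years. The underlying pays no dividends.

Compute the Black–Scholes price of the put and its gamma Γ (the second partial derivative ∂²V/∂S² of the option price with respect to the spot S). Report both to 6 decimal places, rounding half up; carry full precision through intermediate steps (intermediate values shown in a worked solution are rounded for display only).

σ√T = 0.3206·√1.6058 = 0.406265
d₁ = (ln(S/K) + (r+σ²/2)T) / (σ√T) = (ln(225.33/164.84) + (0.0053+0.3206²/2)·1.6058) / 0.406265 = (0.312591 + 0.091036) / 0.406265 = 0.993507
d₂ = d₁ − σ√T = 0.993507 − 0.406265 = 0.587242
e^{−rT} = e^{−0.0053·1.6058} = 0.991525
N(−d₁) = 0.160231,  N(−d₂) = 0.278521
Put price V = K·e^{−rT}·N(−d₂) − S·N(−d₁) = 45.522242 − 36.104954 = 9.417288
φ(d₁) = (1/√(2π))·e^{−d₁²/2} = 0.243542
Γ = φ(d₁) / (S·σ·√T) = 0.002660

price = 9.417288
Γ = 0.002660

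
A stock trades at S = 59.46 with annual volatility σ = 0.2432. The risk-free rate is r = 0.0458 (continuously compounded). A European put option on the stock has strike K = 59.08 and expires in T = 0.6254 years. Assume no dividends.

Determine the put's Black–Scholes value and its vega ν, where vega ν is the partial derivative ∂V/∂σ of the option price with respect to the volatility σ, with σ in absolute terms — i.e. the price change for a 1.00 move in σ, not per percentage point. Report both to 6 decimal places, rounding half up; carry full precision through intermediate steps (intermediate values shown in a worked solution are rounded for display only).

σ√T = 0.2432·√0.6254 = 0.192328
d₁ = (ln(S/K) + (r+σ²/2)T) / (σ√T) = (ln(59.46/59.08) + (0.0458+0.2432²/2)·0.6254) / 0.192328 = (0.006411 + 0.047138) / 0.192328 = 0.278429
d₂ = d₁ − σ√T = 0.278429 − 0.192328 = 0.086101
e^{−rT} = e^{−0.0458·0.6254} = 0.971763
N(−d₁) = 0.390341,  N(−d₂) = 0.465693
Put price V = K·e^{−rT}·N(−d₂) − S·N(−d₁) = 26.736256 − 23.209705 = 3.526550
φ(d₁) = (1/√(2π))·e^{−d₁²/2} = 0.383775
ν = S·φ(d₁)·√T = 18.045963

price = 3.526550
ν = 18.045963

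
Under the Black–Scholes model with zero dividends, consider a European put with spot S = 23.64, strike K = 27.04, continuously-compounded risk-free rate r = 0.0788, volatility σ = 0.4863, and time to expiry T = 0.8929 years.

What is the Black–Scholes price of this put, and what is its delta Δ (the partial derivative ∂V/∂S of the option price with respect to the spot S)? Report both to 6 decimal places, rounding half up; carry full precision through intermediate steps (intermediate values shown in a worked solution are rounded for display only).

price = 5.261562
Δ = -0.463965

σ√T = 0.4863·√0.8929 = 0.459521
d₁ = (ln(S/K) + (r+σ²/2)T) / (σ√T) = (ln(23.64/27.04) + (0.0788+0.4863²/2)·0.8929) / 0.459521 = (-0.134377 + 0.175940) / 0.459521 = 0.090449
d₂ = d₁ − σ√T = 0.090449 − 0.459521 = -0.369072
e^{−rT} = e^{−0.0788·0.8929} = 0.932058
N(−d₁) = 0.463965,  N(−d₂) = 0.643963
Put price V = K·e^{−rT}·N(−d₂) − S·N(−d₁) = 16.229697 − 10.968135 = 5.261562
Δ = −N(−d₁) = -0.463965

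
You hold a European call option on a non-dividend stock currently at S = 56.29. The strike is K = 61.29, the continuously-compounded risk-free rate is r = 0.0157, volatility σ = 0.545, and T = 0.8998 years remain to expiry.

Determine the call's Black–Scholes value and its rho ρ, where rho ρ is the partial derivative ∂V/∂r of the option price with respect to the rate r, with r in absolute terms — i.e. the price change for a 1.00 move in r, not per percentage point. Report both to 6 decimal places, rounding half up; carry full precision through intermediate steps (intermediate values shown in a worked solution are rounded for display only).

price = 9.943017
ρ = 18.821216

σ√T = 0.545·√0.8998 = 0.516975
d₁ = (ln(S/K) + (r+σ²/2)T) / (σ√T) = (ln(56.29/61.29) + (0.0157+0.545²/2)·0.8998) / 0.516975 = (-0.085100 + 0.147758) / 0.516975 = 0.121202
d₂ = d₁ − σ√T = 0.121202 − 0.516975 = -0.395773
e^{−rT} = e^{−0.0157·0.8998} = 0.985972
N(d₁) = 0.548235,  N(d₂) = 0.346136
Call price V = S·N(d₁) − K·e^{−rT}·N(d₂) = 30.860128 − 20.917111 = 9.943017
ρ = K·T·e^{−rT}·N(d₂) = 18.821216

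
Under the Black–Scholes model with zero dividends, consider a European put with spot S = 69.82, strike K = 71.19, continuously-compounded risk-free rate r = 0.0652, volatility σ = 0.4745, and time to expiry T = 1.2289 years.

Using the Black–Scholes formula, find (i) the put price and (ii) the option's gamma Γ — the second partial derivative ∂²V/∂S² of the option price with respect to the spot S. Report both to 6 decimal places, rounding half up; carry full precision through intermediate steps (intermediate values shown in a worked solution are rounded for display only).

price = 12.093476
Γ = 0.010112

σ√T = 0.4745·√1.2289 = 0.526011
d₁ = (ln(S/K) + (r+σ²/2)T) / (σ√T) = (ln(69.82/71.19) + (0.0652+0.4745²/2)·1.2289) / 0.526011 = (-0.019432 + 0.218468) / 0.526011 = 0.378388
d₂ = d₁ − σ√T = 0.378388 − 0.526011 = -0.147623
e^{−rT} = e^{−0.0652·1.2289} = 0.923002
N(−d₁) = 0.352571,  N(−d₂) = 0.558680
Put price V = K·e^{−rT}·N(−d₂) − S·N(−d₁) = 36.710001 − 24.616526 = 12.093476
φ(d₁) = (1/√(2π))·e^{−d₁²/2} = 0.371381
Γ = φ(d₁) / (S·σ·√T) = 0.010112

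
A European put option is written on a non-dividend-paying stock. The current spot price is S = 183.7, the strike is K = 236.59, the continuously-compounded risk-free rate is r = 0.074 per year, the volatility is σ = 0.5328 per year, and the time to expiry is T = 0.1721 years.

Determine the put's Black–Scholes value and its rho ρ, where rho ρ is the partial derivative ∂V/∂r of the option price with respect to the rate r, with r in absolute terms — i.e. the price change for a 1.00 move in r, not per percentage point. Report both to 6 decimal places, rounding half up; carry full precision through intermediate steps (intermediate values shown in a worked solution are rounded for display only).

price = 53.105908
ρ = -35.557424

σ√T = 0.5328·√0.1721 = 0.221032
d₁ = (ln(S/K) + (r+σ²/2)T) / (σ√T) = (ln(183.7/236.59) + (0.074+0.5328²/2)·0.1721) / 0.221032 = (-0.253025 + 0.037163) / 0.221032 = -0.976610
d₂ = d₁ − σ√T = -0.976610 − 0.221032 = -1.197642
e^{−rT} = e^{−0.074·0.1721} = 0.987345
N(−d₁) = 0.835619,  N(−d₂) = 0.884472
Put price V = K·e^{−rT}·N(−d₂) − S·N(−d₁) = 206.609086 − 153.503179 = 53.105908
ρ = −K·T·e^{−rT}·N(−d₂) = -35.557424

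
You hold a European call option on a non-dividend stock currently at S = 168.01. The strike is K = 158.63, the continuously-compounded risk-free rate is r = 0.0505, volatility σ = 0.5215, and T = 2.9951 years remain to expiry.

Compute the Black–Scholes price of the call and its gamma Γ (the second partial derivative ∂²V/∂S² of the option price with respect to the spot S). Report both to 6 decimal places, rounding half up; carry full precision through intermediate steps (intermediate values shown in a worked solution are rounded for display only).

price = 70.126200
Γ = 0.002084

σ√T = 0.5215·√2.9951 = 0.902527
d₁ = (ln(S/K) + (r+σ²/2)T) / (σ√T) = (ln(168.01/158.63) + (0.0505+0.5215²/2)·2.9951) / 0.902527 = (0.057449 + 0.558530) / 0.902527 = 0.682505
d₂ = d₁ − σ√T = 0.682505 − 0.902527 = -0.220022
e^{−rT} = e^{−0.0505·2.9951} = 0.859631
N(d₁) = 0.752540,  N(d₂) = 0.412927
Call price V = S·N(d₁) − K·e^{−rT}·N(d₂) = 126.434261 − 56.308061 = 70.126200
φ(d₁) = (1/√(2π))·e^{−d₁²/2} = 0.316053
Γ = φ(d₁) / (S·σ·√T) = 0.002084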